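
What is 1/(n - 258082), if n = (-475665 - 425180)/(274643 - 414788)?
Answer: -28029/7233600209 ≈ -3.8748e-6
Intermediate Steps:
n = 180169/28029 (n = -900845/(-140145) = -900845*(-1/140145) = 180169/28029 ≈ 6.4279)
1/(n - 258082) = 1/(180169/28029 - 258082) = 1/(-7233600209/28029) = -28029/7233600209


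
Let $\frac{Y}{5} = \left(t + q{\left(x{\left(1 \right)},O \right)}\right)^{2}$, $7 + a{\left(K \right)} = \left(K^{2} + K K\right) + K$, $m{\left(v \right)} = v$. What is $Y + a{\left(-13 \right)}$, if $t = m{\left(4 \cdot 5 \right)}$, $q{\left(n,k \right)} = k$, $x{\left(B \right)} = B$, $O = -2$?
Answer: $1938$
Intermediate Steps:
$a{\left(K \right)} = -7 + K + 2 K^{2}$ ($a{\left(K \right)} = -7 + \left(\left(K^{2} + K K\right) + K\right) = -7 + \left(\left(K^{2} + K^{2}\right) + K\right) = -7 + \left(2 K^{2} + K\right) = -7 + \left(K + 2 K^{2}\right) = -7 + K + 2 K^{2}$)
$t = 20$ ($t = 4 \cdot 5 = 20$)
$Y = 1620$ ($Y = 5 \left(20 - 2\right)^{2} = 5 \cdot 18^{2} = 5 \cdot 324 = 1620$)
$Y + a{\left(-13 \right)} = 1620 - \left(20 - 338\right) = 1620 - -318 = 1620 + 318 = 1938$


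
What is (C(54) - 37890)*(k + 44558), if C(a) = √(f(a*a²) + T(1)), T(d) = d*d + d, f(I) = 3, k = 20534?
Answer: -2466335880 + 65092*√5 ≈ -2.4662e+9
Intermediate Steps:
T(d) = d + d² (T(d) = d² + d = d + d²)
C(a) = √5 (C(a) = √(3 + 1*(1 + 1)) = √(3 + 1*2) = √(3 + 2) = √5)
(C(54) - 37890)*(k + 44558) = (√5 - 37890)*(20534 + 44558) = (-37890 + √5)*65092 = -2466335880 + 65092*√5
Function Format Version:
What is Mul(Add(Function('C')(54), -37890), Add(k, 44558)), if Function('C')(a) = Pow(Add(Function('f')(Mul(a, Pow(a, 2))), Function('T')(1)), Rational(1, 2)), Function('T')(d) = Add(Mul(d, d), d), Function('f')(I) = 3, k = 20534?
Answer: Add(-2466335880, Mul(65092, Pow(5, Rational(1, 2)))) ≈ -2.4662e+9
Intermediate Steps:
Function('T')(d) = Add(d, Pow(d, 2)) (Function('T')(d) = Add(Pow(d, 2), d) = Add(d, Pow(d, 2)))
Function('C')(a) = Pow(5, Rational(1, 2)) (Function('C')(a) = Pow(Add(3, Mul(1, Add(1, 1))), Rational(1, 2)) = Pow(Add(3, Mul(1, 2)), Rational(1, 2)) = Pow(Add(3, 2), Rational(1, 2)) = Pow(5, Rational(1, 2)))
Mul(Add(Function('C')(54), -37890), Add(k, 44558)) = Mul(Add(Pow(5, Rational(1, 2)), -37890), Add(20534, 44558)) = Mul(Add(-37890, Pow(5, Rational(1, 2))), 65092) = Add(-2466335880, Mul(65092, Pow(5, Rational(1, 2))))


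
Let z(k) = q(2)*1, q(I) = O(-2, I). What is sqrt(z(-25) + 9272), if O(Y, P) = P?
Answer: sqrt(9274) ≈ 96.302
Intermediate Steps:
q(I) = I
z(k) = 2 (z(k) = 2*1 = 2)
sqrt(z(-25) + 9272) = sqrt(2 + 9272) = sqrt(9274)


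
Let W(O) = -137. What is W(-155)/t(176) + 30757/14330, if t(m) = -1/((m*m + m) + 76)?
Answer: 61307152637/14330 ≈ 4.2782e+6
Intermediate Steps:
t(m) = -1/(76 + m + m²) (t(m) = -1/((m² + m) + 76) = -1/((m + m²) + 76) = -1/(76 + m + m²))
W(-155)/t(176) + 30757/14330 = -137/((-1/(76 + 176 + 176²))) + 30757/14330 = -137/((-1/(76 + 176 + 30976))) + 30757*(1/14330) = -137/((-1/31228)) + 30757/14330 = -137/((-1*1/31228)) + 30757/14330 = -137/(-1/31228) + 30757/14330 = -137*(-31228) + 30757/14330 = 4278236 + 30757/14330 = 61307152637/14330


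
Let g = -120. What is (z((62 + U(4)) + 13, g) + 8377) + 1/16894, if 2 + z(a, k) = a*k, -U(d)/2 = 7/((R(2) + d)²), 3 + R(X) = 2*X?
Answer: -47117361/84470 ≈ -557.80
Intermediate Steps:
R(X) = -3 + 2*X
U(d) = -14/(1 + d)² (U(d) = -14/(((-3 + 2*2) + d)²) = -14/(((-3 + 4) + d)²) = -14/((1 + d)²) = -14/(1 + d)²)
z(a, k) = -2 + a*k
(z((62 + U(4)) + 13, g) + 8377) + 1/16894 = ((-2 + ((62 - 14/(1 + 4)²) + 13)*(-120)) + 8377) + 1/16894 = ((-2 + ((62 - 14/5²) + 13)*(-120)) + 8377) + 1/16894 = ((-2 + ((62 - 14*1/25) + 13)*(-120)) + 8377) + 1/16894 = ((-2 + ((62 - 14/25) + 13)*(-120)) + 8377) + 1/16894 = ((-2 + (1536/25 + 13)*(-120)) + 8377) + 1/16894 = ((-2 + (1861/25)*(-120)) + 8377) + 1/16894 = ((-2 - 44664/5) + 8377) + 1/16894 = (-44674/5 + 8377) + 1/16894 = -2789/5 + 1/16894 = -47117361/84470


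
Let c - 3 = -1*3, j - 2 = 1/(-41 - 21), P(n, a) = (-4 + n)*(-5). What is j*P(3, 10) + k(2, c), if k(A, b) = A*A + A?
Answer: 987/62 ≈ 15.919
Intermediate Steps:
P(n, a) = 20 - 5*n
j = 123/62 (j = 2 + 1/(-41 - 21) = 2 + 1/(-62) = 2 - 1/62 = 123/62 ≈ 1.9839)
c = 0 (c = 3 - 1*3 = 3 - 3 = 0)
k(A, b) = A + A² (k(A, b) = A² + A = A + A²)
j*P(3, 10) + k(2, c) = 123*(20 - 5*3)/62 + 2*(1 + 2) = 123*(20 - 15)/62 + 2*3 = (123/62)*5 + 6 = 615/62 + 6 = 987/62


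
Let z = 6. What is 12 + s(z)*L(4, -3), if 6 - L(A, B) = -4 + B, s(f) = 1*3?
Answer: 51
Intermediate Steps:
s(f) = 3
L(A, B) = 10 - B (L(A, B) = 6 - (-4 + B) = 6 + (4 - B) = 10 - B)
12 + s(z)*L(4, -3) = 12 + 3*(10 - 1*(-3)) = 12 + 3*(10 + 3) = 12 + 3*13 = 12 + 39 = 51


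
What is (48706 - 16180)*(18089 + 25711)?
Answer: 1424638800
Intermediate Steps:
(48706 - 16180)*(18089 + 25711) = 32526*43800 = 1424638800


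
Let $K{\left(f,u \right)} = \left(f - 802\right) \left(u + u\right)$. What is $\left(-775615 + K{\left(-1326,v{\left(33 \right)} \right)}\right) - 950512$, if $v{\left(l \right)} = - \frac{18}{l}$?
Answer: $- \frac{18961861}{11} \approx -1.7238 \cdot 10^{6}$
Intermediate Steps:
$K{\left(f,u \right)} = 2 u \left(-802 + f\right)$ ($K{\left(f,u \right)} = \left(-802 + f\right) 2 u = 2 u \left(-802 + f\right)$)
$\left(-775615 + K{\left(-1326,v{\left(33 \right)} \right)}\right) - 950512 = \left(-775615 + 2 \left(- \frac{18}{33}\right) \left(-802 - 1326\right)\right) - 950512 = \left(-775615 + 2 \left(\left(-18\right) \frac{1}{33}\right) \left(-2128\right)\right) - 950512 = \left(-775615 + 2 \left(- \frac{6}{11}\right) \left(-2128\right)\right) - 950512 = \left(-775615 + \frac{25536}{11}\right) - 950512 = - \frac{8506229}{11} - 950512 = - \frac{18961861}{11}$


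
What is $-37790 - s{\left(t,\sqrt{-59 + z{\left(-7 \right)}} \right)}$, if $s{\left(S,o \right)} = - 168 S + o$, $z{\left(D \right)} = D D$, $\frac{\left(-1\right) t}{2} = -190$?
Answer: $26050 - i \sqrt{10} \approx 26050.0 - 3.1623 i$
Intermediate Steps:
$t = 380$ ($t = \left(-2\right) \left(-190\right) = 380$)
$z{\left(D \right)} = D^{2}$
$s{\left(S,o \right)} = o - 168 S$
$-37790 - s{\left(t,\sqrt{-59 + z{\left(-7 \right)}} \right)} = -37790 - \left(\sqrt{-59 + \left(-7\right)^{2}} - 63840\right) = -37790 - \left(\sqrt{-59 + 49} - 63840\right) = -37790 - \left(\sqrt{-10} - 63840\right) = -37790 - \left(i \sqrt{10} - 63840\right) = -37790 - \left(-63840 + i \sqrt{10}\right) = -37790 + \left(63840 - i \sqrt{10}\right) = 26050 - i \sqrt{10}$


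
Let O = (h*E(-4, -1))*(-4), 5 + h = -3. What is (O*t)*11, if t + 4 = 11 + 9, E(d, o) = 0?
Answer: 0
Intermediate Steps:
h = -8 (h = -5 - 3 = -8)
O = 0 (O = -8*0*(-4) = 0*(-4) = 0)
t = 16 (t = -4 + (11 + 9) = -4 + 20 = 16)
(O*t)*11 = (0*16)*11 = 0*11 = 0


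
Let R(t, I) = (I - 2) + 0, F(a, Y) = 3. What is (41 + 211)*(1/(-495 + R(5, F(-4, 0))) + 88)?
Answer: 5477346/247 ≈ 22176.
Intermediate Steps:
R(t, I) = -2 + I (R(t, I) = (-2 + I) + 0 = -2 + I)
(41 + 211)*(1/(-495 + R(5, F(-4, 0))) + 88) = (41 + 211)*(1/(-495 + (-2 + 3)) + 88) = 252*(1/(-495 + 1) + 88) = 252*(1/(-494) + 88) = 252*(-1/494 + 88) = 252*(43471/494) = 5477346/247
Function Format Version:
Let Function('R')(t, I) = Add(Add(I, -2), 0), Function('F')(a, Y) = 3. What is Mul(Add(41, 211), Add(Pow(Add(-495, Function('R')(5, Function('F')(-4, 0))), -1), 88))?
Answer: Rational(5477346, 247) ≈ 22176.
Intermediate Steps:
Function('R')(t, I) = Add(-2, I) (Function('R')(t, I) = Add(Add(-2, I), 0) = Add(-2, I))
Mul(Add(41, 211), Add(Pow(Add(-495, Function('R')(5, Function('F')(-4, 0))), -1), 88)) = Mul(Add(41, 211), Add(Pow(Add(-495, Add(-2, 3)), -1), 88)) = Mul(252, Add(Pow(Add(-495, 1), -1), 88)) = Mul(252, Add(Pow(-494, -1), 88)) = Mul(252, Add(Rational(-1, 494), 88)) = Mul(252, Rational(43471, 494)) = Rational(5477346, 247)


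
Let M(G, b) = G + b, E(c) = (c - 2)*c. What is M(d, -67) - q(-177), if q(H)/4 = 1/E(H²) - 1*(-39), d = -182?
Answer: -397484651119/981443583 ≈ -405.00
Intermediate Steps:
E(c) = c*(-2 + c) (E(c) = (-2 + c)*c = c*(-2 + c))
q(H) = 156 + 4/(H²*(-2 + H²)) (q(H) = 4*(1/(H²*(-2 + H²)) - 1*(-39)) = 4*(1/(H²*(-2 + H²)) + 39) = 4*(39 + 1/(H²*(-2 + H²))) = 156 + 4/(H²*(-2 + H²)))
M(d, -67) - q(-177) = (-182 - 67) - (156 + 4/((-177)²*(-2 + (-177)²))) = -249 - (156 + 4*(1/31329)/(-2 + 31329)) = -249 - (156 + 4*(1/31329)/31327) = -249 - (156 + 4*(1/31329)*(1/31327)) = -249 - (156 + 4/981443583) = -249 - 1*153105198952/981443583 = -249 - 153105198952/981443583 = -397484651119/981443583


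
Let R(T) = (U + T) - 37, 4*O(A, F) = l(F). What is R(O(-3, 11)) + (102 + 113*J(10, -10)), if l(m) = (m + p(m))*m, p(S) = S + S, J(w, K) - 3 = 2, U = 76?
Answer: 3187/4 ≈ 796.75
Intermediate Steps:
J(w, K) = 5 (J(w, K) = 3 + 2 = 5)
p(S) = 2*S
l(m) = 3*m² (l(m) = (m + 2*m)*m = (3*m)*m = 3*m²)
O(A, F) = 3*F²/4 (O(A, F) = (3*F²)/4 = 3*F²/4)
R(T) = 39 + T (R(T) = (76 + T) - 37 = 39 + T)
R(O(-3, 11)) + (102 + 113*J(10, -10)) = (39 + (¾)*11²) + (102 + 113*5) = (39 + (¾)*121) + (102 + 565) = (39 + 363/4) + 667 = 519/4 + 667 = 3187/4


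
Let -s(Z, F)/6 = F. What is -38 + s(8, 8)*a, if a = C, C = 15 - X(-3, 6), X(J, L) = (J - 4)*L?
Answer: -2774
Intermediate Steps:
s(Z, F) = -6*F
X(J, L) = L*(-4 + J) (X(J, L) = (-4 + J)*L = L*(-4 + J))
C = 57 (C = 15 - 6*(-4 - 3) = 15 - 6*(-7) = 15 - 1*(-42) = 15 + 42 = 57)
a = 57
-38 + s(8, 8)*a = -38 - 6*8*57 = -38 - 48*57 = -38 - 2736 = -2774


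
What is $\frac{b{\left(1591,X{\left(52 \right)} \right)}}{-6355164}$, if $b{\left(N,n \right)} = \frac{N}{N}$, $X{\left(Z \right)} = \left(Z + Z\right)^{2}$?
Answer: $- \frac{1}{6355164} \approx -1.5735 \cdot 10^{-7}$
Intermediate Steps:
$X{\left(Z \right)} = 4 Z^{2}$ ($X{\left(Z \right)} = \left(2 Z\right)^{2} = 4 Z^{2}$)
$b{\left(N,n \right)} = 1$
$\frac{b{\left(1591,X{\left(52 \right)} \right)}}{-6355164} = 1 \frac{1}{-6355164} = 1 \left(- \frac{1}{6355164}\right) = - \frac{1}{6355164}$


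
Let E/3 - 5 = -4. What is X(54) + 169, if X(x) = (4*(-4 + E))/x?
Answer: 4561/27 ≈ 168.93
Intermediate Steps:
E = 3 (E = 15 + 3*(-4) = 15 - 12 = 3)
X(x) = -4/x (X(x) = (4*(-4 + 3))/x = (4*(-1))/x = -4/x)
X(54) + 169 = -4/54 + 169 = -4*1/54 + 169 = -2/27 + 169 = 4561/27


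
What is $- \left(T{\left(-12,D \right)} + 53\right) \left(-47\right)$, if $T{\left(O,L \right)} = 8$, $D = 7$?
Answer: $2867$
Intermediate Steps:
$- \left(T{\left(-12,D \right)} + 53\right) \left(-47\right) = - \left(8 + 53\right) \left(-47\right) = - 61 \left(-47\right) = \left(-1\right) \left(-2867\right) = 2867$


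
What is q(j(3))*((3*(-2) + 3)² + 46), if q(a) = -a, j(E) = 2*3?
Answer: -330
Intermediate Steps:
j(E) = 6
q(j(3))*((3*(-2) + 3)² + 46) = (-1*6)*((3*(-2) + 3)² + 46) = -6*((-6 + 3)² + 46) = -6*((-3)² + 46) = -6*(9 + 46) = -6*55 = -330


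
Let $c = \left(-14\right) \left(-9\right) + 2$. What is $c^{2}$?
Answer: $16384$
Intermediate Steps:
$c = 128$ ($c = 126 + 2 = 128$)
$c^{2} = 128^{2} = 16384$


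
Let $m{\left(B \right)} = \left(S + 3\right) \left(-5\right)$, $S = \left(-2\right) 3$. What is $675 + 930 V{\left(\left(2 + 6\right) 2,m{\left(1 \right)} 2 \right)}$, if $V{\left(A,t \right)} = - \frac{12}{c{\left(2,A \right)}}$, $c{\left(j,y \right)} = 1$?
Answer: $-10485$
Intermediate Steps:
$S = -6$
$m{\left(B \right)} = 15$ ($m{\left(B \right)} = \left(-6 + 3\right) \left(-5\right) = \left(-3\right) \left(-5\right) = 15$)
$V{\left(A,t \right)} = -12$ ($V{\left(A,t \right)} = - \frac{12}{1} = \left(-12\right) 1 = -12$)
$675 + 930 V{\left(\left(2 + 6\right) 2,m{\left(1 \right)} 2 \right)} = 675 + 930 \left(-12\right) = 675 - 11160 = -10485$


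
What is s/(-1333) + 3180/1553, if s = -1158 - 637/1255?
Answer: 7577818331/2598036995 ≈ 2.9167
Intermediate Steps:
s = -1453927/1255 (s = -1158 - 637/1255 = -1453927/1255 ≈ -1158.5)
s/(-1333) + 3180/1553 = -1453927/1255/(-1333) + 3180/1553 = -1453927/1255*(-1/1333) + 3180*(1/1553) = 1453927/1672915 + 3180/1553 = 7577818331/2598036995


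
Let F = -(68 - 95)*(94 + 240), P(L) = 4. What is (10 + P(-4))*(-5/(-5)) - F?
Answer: -9004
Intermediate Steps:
F = 9018 (F = -(-27)*334 = -1*(-9018) = 9018)
(10 + P(-4))*(-5/(-5)) - F = (10 + 4)*(-5/(-5)) - 1*9018 = 14*(-5*(-⅕)) - 9018 = 14*1 - 9018 = 14 - 9018 = -9004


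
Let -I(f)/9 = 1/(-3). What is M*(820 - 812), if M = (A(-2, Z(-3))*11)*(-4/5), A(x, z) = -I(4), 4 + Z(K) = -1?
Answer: 1056/5 ≈ 211.20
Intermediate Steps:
I(f) = 3 (I(f) = -9/(-3) = -9*(-⅓) = 3)
Z(K) = -5 (Z(K) = -4 - 1 = -5)
A(x, z) = -3 (A(x, z) = -1*3 = -3)
M = 132/5 (M = (-3*11)*(-4/5) = -(-132)/5 = -33*(-⅘) = 132/5 ≈ 26.400)
M*(820 - 812) = 132*(820 - 812)/5 = (132/5)*8 = 1056/5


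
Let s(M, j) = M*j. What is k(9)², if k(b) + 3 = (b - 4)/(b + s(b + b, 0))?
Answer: 484/81 ≈ 5.9753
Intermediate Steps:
k(b) = -3 + (-4 + b)/b (k(b) = -3 + (b - 4)/(b + (b + b)*0) = -3 + (-4 + b)/(b + (2*b)*0) = -3 + (-4 + b)/(b + 0) = -3 + (-4 + b)/b)
k(9)² = (-2 - 4/9)² = (-22/9)² = 484/81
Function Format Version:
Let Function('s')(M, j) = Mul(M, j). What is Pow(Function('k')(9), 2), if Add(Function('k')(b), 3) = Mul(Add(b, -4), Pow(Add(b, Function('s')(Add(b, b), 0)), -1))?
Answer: Rational(484, 81) ≈ 5.9753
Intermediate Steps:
Function('k')(b) = Add(-3, Mul(Pow(b, -1), Add(-4, b))) (Function('k')(b) = Add(-3, Mul(Add(b, -4), Pow(Add(b, Mul(Add(b, b), 0)), -1))) = Add(-3, Mul(Add(-4, b), Pow(Add(b, Mul(Mul(2, b), 0)), -1))) = Add(-3, Mul(Add(-4, b), Pow(Add(b, 0), -1))) = Add(-3, Mul(Add(-4, b), Pow(b, -1))) = Add(-3, Mul(Pow(b, -1), Add(-4, b))))
Pow(Function('k')(9), 2) = Pow(Add(-2, Mul(-4, Pow(9, -1))), 2) = Pow(Add(-2, Mul(-4, Rational(1, 9))), 2) = Pow(Add(-2, Rational(-4, 9)), 2) = Pow(Rational(-22, 9), 2) = Rational(484, 81)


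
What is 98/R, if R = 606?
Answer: 49/303 ≈ 0.16172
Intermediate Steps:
98/R = 98/606 = 98*(1/606) = 49/303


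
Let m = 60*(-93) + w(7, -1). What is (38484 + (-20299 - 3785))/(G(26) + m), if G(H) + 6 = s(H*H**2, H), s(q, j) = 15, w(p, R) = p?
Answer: -3600/1391 ≈ -2.5881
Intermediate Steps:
m = -5573 (m = 60*(-93) + 7 = -5580 + 7 = -5573)
G(H) = 9 (G(H) = -6 + 15 = 9)
(38484 + (-20299 - 3785))/(G(26) + m) = (38484 + (-20299 - 3785))/(9 - 5573) = (38484 - 24084)/(-5564) = 14400*(-1/5564) = -3600/1391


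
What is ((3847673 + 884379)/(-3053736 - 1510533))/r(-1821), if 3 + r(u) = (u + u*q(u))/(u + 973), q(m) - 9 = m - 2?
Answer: 4012780096/15080422368573 ≈ 0.00026609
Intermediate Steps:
q(m) = 7 + m (q(m) = 9 + (m - 2) = 9 + (-2 + m) = 7 + m)
r(u) = -3 + (u + u*(7 + u))/(973 + u) (r(u) = -3 + (u + u*(7 + u))/(u + 973) = -3 + (u + u*(7 + u))/(973 + u))
((3847673 + 884379)/(-3053736 - 1510533))/r(-1821) = ((3847673 + 884379)/(-3053736 - 1510533))/(((-2919 + (-1821)**2 + 5*(-1821))/(973 - 1821))) = (4732052/(-4564269))/(((-2919 + 3316041 - 9105)/(-848))) = (4732052*(-1/4564269))/((-1/848*3304017)) = -4732052/(4564269*(-3304017/848)) = -4732052/4564269*(-848/3304017) = 4012780096/15080422368573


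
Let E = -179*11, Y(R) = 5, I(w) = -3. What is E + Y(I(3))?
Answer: -1964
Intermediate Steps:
E = -1969
E + Y(I(3)) = -1969 + 5 = -1964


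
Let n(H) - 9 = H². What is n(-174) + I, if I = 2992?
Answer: 33277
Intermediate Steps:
n(H) = 9 + H²
n(-174) + I = (9 + (-174)²) + 2992 = (9 + 30276) + 2992 = 30285 + 2992 = 33277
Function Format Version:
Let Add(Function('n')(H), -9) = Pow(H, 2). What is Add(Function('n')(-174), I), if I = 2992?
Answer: 33277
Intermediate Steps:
Function('n')(H) = Add(9, Pow(H, 2))
Add(Function('n')(-174), I) = Add(Add(9, Pow(-174, 2)), 2992) = Add(Add(9, 30276), 2992) = Add(30285, 2992) = 33277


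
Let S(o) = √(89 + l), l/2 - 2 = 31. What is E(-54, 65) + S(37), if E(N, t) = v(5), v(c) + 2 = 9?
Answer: 7 + √155 ≈ 19.450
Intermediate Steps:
v(c) = 7 (v(c) = -2 + 9 = 7)
E(N, t) = 7
l = 66 (l = 4 + 2*31 = 4 + 62 = 66)
S(o) = √155 (S(o) = √(89 + 66) = √155)
E(-54, 65) + S(37) = 7 + √155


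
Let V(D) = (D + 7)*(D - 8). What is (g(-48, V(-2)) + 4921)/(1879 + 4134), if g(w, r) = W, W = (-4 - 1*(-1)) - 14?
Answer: 4904/6013 ≈ 0.81557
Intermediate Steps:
V(D) = (-8 + D)*(7 + D) (V(D) = (7 + D)*(-8 + D) = (-8 + D)*(7 + D))
W = -17 (W = (-4 + 1) - 14 = -3 - 14 = -17)
g(w, r) = -17
(g(-48, V(-2)) + 4921)/(1879 + 4134) = (-17 + 4921)/(1879 + 4134) = 4904/6013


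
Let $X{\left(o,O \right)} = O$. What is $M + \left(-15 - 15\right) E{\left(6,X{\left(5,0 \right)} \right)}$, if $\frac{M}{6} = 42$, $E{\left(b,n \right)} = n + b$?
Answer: $72$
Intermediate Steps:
$E{\left(b,n \right)} = b + n$
$M = 252$ ($M = 6 \cdot 42 = 252$)
$M + \left(-15 - 15\right) E{\left(6,X{\left(5,0 \right)} \right)} = 252 + \left(-15 - 15\right) \left(6 + 0\right) = 252 - 180 = 72$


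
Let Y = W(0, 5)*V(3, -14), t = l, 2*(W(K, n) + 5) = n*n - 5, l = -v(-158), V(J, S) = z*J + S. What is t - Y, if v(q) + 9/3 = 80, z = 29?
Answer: -442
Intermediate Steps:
v(q) = 77 (v(q) = -3 + 80 = 77)
V(J, S) = S + 29*J (V(J, S) = 29*J + S = S + 29*J)
l = -77 (l = -1*77 = -77)
W(K, n) = -15/2 + n**2/2 (W(K, n) = -5 + (n*n - 5)/2 = -5 + (n**2 - 5)/2 = -5 + (-5 + n**2)/2 = -5 + (-5/2 + n**2/2) = -15/2 + n**2/2)
t = -77
Y = 365 (Y = (-15/2 + (1/2)*5**2)*(-14 + 29*3) = (-15/2 + (1/2)*25)*(-14 + 87) = (-15/2 + 25/2)*73 = 5*73 = 365)
t - Y = -77 - 1*365 = -77 - 365 = -442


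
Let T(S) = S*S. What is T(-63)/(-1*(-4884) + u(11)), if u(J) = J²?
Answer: 567/715 ≈ 0.79301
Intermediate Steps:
T(S) = S²
T(-63)/(-1*(-4884) + u(11)) = (-63)²/(-1*(-4884) + 11²) = 3969/(4884 + 121) = 3969/5005 = 3969*(1/5005) = 567/715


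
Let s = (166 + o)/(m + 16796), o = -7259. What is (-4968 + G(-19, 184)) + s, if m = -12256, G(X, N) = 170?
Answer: -21790013/4540 ≈ -4799.6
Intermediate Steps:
s = -7093/4540 (s = (166 - 7259)/(-12256 + 16796) = -7093/4540 ≈ -1.5623)
(-4968 + G(-19, 184)) + s = (-4968 + 170) - 7093/4540 = -4798 - 7093/4540 = -21790013/4540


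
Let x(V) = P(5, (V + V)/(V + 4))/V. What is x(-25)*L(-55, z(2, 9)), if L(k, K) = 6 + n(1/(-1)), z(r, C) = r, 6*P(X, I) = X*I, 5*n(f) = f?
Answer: -29/63 ≈ -0.46032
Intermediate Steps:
n(f) = f/5
P(X, I) = I*X/6 (P(X, I) = (X*I)/6 = (I*X)/6 = I*X/6)
x(V) = 5/(3*(4 + V)) (x(V) = ((⅙)*((V + V)/(V + 4))*5)/V = ((⅙)*((2*V)/(4 + V))*5)/V = ((⅙)*(2*V/(4 + V))*5)/V = (5*V/(3*(4 + V)))/V = 5/(3*(4 + V)))
L(k, K) = 29/5 (L(k, K) = 6 + (⅕)/(-1) = 6 + (⅕)*(-1) = 6 - ⅕ = 29/5)
x(-25)*L(-55, z(2, 9)) = (5/(3*(4 - 25)))*(29/5) = ((5/3)/(-21))*(29/5) = ((5/3)*(-1/21))*(29/5) = -5/63*29/5 = -29/63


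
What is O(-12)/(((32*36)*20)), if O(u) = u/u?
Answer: 1/23040 ≈ 4.3403e-5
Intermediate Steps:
O(u) = 1
O(-12)/(((32*36)*20)) = 1/((32*36)*20) = 1/(1152*20) = 1/23040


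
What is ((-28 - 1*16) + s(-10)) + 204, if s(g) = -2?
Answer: 158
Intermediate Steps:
((-28 - 1*16) + s(-10)) + 204 = ((-28 - 1*16) - 2) + 204 = ((-28 - 16) - 2) + 204 = (-44 - 2) + 204 = -46 + 204 = 158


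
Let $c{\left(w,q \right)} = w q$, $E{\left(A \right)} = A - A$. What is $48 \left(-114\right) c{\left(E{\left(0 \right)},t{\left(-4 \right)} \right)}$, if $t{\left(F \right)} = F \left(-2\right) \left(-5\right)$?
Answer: $0$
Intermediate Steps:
$t{\left(F \right)} = 10 F$ ($t{\left(F \right)} = - 2 F \left(-5\right) = 10 F$)
$E{\left(A \right)} = 0$
$c{\left(w,q \right)} = q w$
$48 \left(-114\right) c{\left(E{\left(0 \right)},t{\left(-4 \right)} \right)} = 48 \left(-114\right) 10 \left(-4\right) 0 = - 5472 \left(\left(-40\right) 0\right) = \left(-5472\right) 0 = 0$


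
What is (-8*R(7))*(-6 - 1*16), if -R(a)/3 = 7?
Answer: -3696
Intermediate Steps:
R(a) = -21 (R(a) = -3*7 = -21)
(-8*R(7))*(-6 - 1*16) = (-8*(-21))*(-6 - 1*16) = 168*(-6 - 16) = 168*(-22) = -3696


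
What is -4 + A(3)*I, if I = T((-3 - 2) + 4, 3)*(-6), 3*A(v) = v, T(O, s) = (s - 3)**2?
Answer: -4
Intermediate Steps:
T(O, s) = (-3 + s)**2
A(v) = v/3
I = 0 (I = (-3 + 3)**2*(-6) = 0**2*(-6) = 0*(-6) = 0)
-4 + A(3)*I = -4 + ((1/3)*3)*0 = -4 + 1*0 = -4 + 0 = -4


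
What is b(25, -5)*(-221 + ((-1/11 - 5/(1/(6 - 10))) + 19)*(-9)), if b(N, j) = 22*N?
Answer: -314150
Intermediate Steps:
b(25, -5)*(-221 + ((-1/11 - 5/(1/(6 - 10))) + 19)*(-9)) = (22*25)*(-221 + ((-1/11 - 5/(1/(6 - 10))) + 19)*(-9)) = 550*(-221 + ((-1*1/11 - 5/(1/(-4))) + 19)*(-9)) = 550*(-221 + ((-1/11 - 5/(-¼)) + 19)*(-9)) = 550*(-221 + ((-1/11 - 5*(-4)) + 19)*(-9)) = 550*(-221 + ((-1/11 + 20) + 19)*(-9)) = 550*(-221 + (219/11 + 19)*(-9)) = 550*(-221 + (428/11)*(-9)) = 550*(-221 - 3852/11) = 550*(-6283/11) = -314150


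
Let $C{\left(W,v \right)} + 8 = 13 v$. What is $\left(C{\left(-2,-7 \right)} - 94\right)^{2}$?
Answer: $37249$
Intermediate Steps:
$C{\left(W,v \right)} = -8 + 13 v$
$\left(C{\left(-2,-7 \right)} - 94\right)^{2} = \left(\left(-8 + 13 \left(-7\right)\right) - 94\right)^{2} = \left(\left(-8 - 91\right) - 94\right)^{2} = \left(-99 - 94\right)^{2} = \left(-193\right)^{2} = 37249$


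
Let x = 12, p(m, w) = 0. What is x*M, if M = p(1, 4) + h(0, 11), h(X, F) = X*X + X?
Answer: 0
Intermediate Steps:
h(X, F) = X + X**2 (h(X, F) = X**2 + X = X + X**2)
M = 0 (M = 0 + 0*(1 + 0) = 0 + 0*1 = 0 + 0 = 0)
x*M = 12*0 = 0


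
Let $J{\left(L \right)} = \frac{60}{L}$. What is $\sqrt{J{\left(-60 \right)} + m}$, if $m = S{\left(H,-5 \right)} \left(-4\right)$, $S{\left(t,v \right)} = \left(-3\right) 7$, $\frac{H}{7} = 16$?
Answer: $\sqrt{83} \approx 9.1104$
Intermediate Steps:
$H = 112$ ($H = 7 \cdot 16 = 112$)
$S{\left(t,v \right)} = -21$
$m = 84$ ($m = \left(-21\right) \left(-4\right) = 84$)
$\sqrt{J{\left(-60 \right)} + m} = \sqrt{\frac{60}{-60} + 84} = \sqrt{60 \left(- \frac{1}{60}\right) + 84} = \sqrt{-1 + 84} = \sqrt{83}$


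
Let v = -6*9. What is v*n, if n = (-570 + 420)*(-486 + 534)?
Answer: 388800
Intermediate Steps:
v = -54
n = -7200 (n = -150*48 = -7200)
v*n = -54*(-7200) = 388800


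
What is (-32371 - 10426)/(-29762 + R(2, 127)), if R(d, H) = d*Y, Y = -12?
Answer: 42797/29786 ≈ 1.4368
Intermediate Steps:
R(d, H) = -12*d (R(d, H) = d*(-12) = -12*d)
(-32371 - 10426)/(-29762 + R(2, 127)) = (-32371 - 10426)/(-29762 - 12*2) = -42797/(-29762 - 24) = -42797/(-29786) = -42797*(-1/29786) = 42797/29786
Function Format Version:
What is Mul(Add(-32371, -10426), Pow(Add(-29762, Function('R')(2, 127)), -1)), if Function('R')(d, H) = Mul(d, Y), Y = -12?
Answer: Rational(42797, 29786) ≈ 1.4368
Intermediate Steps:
Function('R')(d, H) = Mul(-12, d) (Function('R')(d, H) = Mul(d, -12) = Mul(-12, d))
Mul(Add(-32371, -10426), Pow(Add(-29762, Function('R')(2, 127)), -1)) = Mul(Add(-32371, -10426), Pow(Add(-29762, Mul(-12, 2)), -1)) = Mul(-42797, Pow(Add(-29762, -24), -1)) = Mul(-42797, Pow(-29786, -1)) = Mul(-42797, Rational(-1, 29786)) = Rational(42797, 29786)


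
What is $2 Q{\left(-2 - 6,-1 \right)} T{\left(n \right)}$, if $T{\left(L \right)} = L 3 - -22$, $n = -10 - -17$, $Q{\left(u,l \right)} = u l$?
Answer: $688$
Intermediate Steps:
$Q{\left(u,l \right)} = l u$
$n = 7$ ($n = -10 + 17 = 7$)
$T{\left(L \right)} = 22 + 3 L$ ($T{\left(L \right)} = 3 L + 22 = 22 + 3 L$)
$2 Q{\left(-2 - 6,-1 \right)} T{\left(n \right)} = 2 \left(- (-2 - 6)\right) \left(22 + 3 \cdot 7\right) = 2 \left(- (-2 - 6)\right) \left(22 + 21\right) = 2 \left(\left(-1\right) \left(-8\right)\right) 43 = 2 \cdot 8 \cdot 43 = 16 \cdot 43 = 688$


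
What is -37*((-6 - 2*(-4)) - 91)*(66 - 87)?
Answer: -69153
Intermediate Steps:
-37*((-6 - 2*(-4)) - 91)*(66 - 87) = -37*((-6 + 8) - 91)*(-21) = -37*(2 - 91)*(-21) = -(-3293)*(-21) = -37*1869 = -69153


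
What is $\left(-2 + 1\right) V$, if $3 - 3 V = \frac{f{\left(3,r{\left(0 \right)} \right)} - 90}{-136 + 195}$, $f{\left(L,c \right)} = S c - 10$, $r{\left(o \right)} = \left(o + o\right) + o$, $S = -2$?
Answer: $- \frac{277}{177} \approx -1.565$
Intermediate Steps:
$r{\left(o \right)} = 3 o$ ($r{\left(o \right)} = 2 o + o = 3 o$)
$f{\left(L,c \right)} = -10 - 2 c$ ($f{\left(L,c \right)} = - 2 c - 10 = -10 - 2 c$)
$V = \frac{277}{177}$ ($V = 1 - \frac{\left(\left(-10 - 2 \cdot 3 \cdot 0\right) - 90\right) \frac{1}{-136 + 195}}{3} = 1 - \frac{\left(\left(-10 - 0\right) - 90\right) \frac{1}{59}}{3} = 1 - \frac{\left(\left(-10 + 0\right) - 90\right) \frac{1}{59}}{3} = 1 - \frac{\left(-10 - 90\right) \frac{1}{59}}{3} = 1 - \frac{\left(-100\right) \frac{1}{59}}{3} = 1 - - \frac{100}{177} = 1 + \frac{100}{177} = \frac{277}{177} \approx 1.565$)
$\left(-2 + 1\right) V = \left(-2 + 1\right) \frac{277}{177} = \left(-1\right) \frac{277}{177} = - \frac{277}{177}$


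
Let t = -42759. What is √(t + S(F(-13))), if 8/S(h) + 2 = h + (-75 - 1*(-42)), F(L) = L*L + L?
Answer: I*√5173831/11 ≈ 206.78*I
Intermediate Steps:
F(L) = L + L² (F(L) = L² + L = L + L²)
S(h) = 8/(-35 + h) (S(h) = 8/(-2 + (h + (-75 - 1*(-42)))) = 8/(-2 + (h + (-75 + 42))) = 8/(-2 + (h - 33)) = 8/(-2 + (-33 + h)) = 8/(-35 + h))
√(t + S(F(-13))) = √(-42759 + 8/(-35 - 13*(1 - 13))) = √(-42759 + 8/(-35 - 13*(-12))) = √(-42759 + 8/(-35 + 156)) = √(-42759 + 8/121) = √(-5173831/121) = I*√5173831/11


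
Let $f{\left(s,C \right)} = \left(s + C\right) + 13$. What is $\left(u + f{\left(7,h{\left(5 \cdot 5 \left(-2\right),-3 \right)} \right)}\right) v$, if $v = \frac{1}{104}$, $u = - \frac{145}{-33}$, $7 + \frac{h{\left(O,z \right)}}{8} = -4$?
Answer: $- \frac{2099}{3432} \approx -0.6116$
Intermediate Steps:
$h{\left(O,z \right)} = -88$ ($h{\left(O,z \right)} = -56 + 8 \left(-4\right) = -56 - 32 = -88$)
$u = \frac{145}{33}$ ($u = \left(-145\right) \left(- \frac{1}{33}\right) = \frac{145}{33} \approx 4.3939$)
$f{\left(s,C \right)} = 13 + C + s$ ($f{\left(s,C \right)} = \left(C + s\right) + 13 = 13 + C + s$)
$v = \frac{1}{104} \approx 0.0096154$
$\left(u + f{\left(7,h{\left(5 \cdot 5 \left(-2\right),-3 \right)} \right)}\right) v = \left(\frac{145}{33} + \left(13 - 88 + 7\right)\right) \frac{1}{104} = \left(\frac{145}{33} - 68\right) \frac{1}{104} = \left(- \frac{2099}{33}\right) \frac{1}{104} = - \frac{2099}{3432}$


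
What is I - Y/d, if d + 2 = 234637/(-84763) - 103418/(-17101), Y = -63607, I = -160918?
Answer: -601196894359/5406497 ≈ -1.1120e+5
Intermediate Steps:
d = 5406497/4226041 (d = -2 + (234637/(-84763) - 103418/(-17101)) = -2 + (234637*(-1/84763) - 103418*(-1/17101)) = -2 + (-234637/84763 + 14774/2443) = -2 + 13858579/4226041 = 5406497/4226041 ≈ 1.2793)
I - Y/d = -160918 - (-63607)/5406497/4226041 = -160918 - (-63607)*4226041/5406497 = -160918 - 1*(-268805789887/5406497) = -160918 + 268805789887/5406497 = -601196894359/5406497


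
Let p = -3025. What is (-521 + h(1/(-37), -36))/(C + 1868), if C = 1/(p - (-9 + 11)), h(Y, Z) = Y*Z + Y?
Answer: -58245534/209214095 ≈ -0.27840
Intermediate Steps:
h(Y, Z) = Y + Y*Z
C = -1/3027 (C = 1/(-3025 - (-9 + 11)) = 1/(-3025 - 2) = 1/(-3027) = -1/3027 ≈ -0.00033036)
(-521 + h(1/(-37), -36))/(C + 1868) = (-521 + (1 - 36)/(-37))/(-1/3027 + 1868) = (-521 - 1/37*(-35))/(5654435/3027) = (-521 + 35/37)*(3027/5654435) = -19242/37*3027/5654435 = -58245534/209214095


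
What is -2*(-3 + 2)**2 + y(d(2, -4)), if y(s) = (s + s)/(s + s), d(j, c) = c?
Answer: -1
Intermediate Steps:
y(s) = 1 (y(s) = (2*s)/((2*s)) = (2*s)*(1/(2*s)) = 1)
-2*(-3 + 2)**2 + y(d(2, -4)) = -2*(-3 + 2)**2 + 1 = -2*(-1)**2 + 1 = -2*1 + 1 = -2 + 1 = -1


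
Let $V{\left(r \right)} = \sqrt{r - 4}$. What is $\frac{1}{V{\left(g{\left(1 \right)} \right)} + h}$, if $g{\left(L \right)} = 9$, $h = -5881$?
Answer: $- \frac{5881}{34586156} - \frac{\sqrt{5}}{34586156} \approx -0.0001701$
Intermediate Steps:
$V{\left(r \right)} = \sqrt{-4 + r}$
$\frac{1}{V{\left(g{\left(1 \right)} \right)} + h} = \frac{1}{\sqrt{-4 + 9} - 5881} = \frac{1}{\sqrt{5} - 5881} = \frac{1}{-5881 + \sqrt{5}}$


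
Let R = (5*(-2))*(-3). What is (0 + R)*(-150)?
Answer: -4500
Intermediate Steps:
R = 30 (R = -10*(-3) = 30)
(0 + R)*(-150) = (0 + 30)*(-150) = 30*(-150) = -4500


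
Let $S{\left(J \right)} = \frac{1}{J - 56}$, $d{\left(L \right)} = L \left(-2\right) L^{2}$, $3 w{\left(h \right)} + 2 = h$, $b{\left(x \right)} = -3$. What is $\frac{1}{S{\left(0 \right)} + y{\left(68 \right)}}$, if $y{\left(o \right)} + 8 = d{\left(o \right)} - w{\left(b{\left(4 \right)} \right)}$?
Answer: $- \frac{168}{105650219} \approx -1.5902 \cdot 10^{-6}$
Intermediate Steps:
$w{\left(h \right)} = - \frac{2}{3} + \frac{h}{3}$
$d{\left(L \right)} = - 2 L^{3}$ ($d{\left(L \right)} = - 2 L L^{2} = - 2 L^{3}$)
$y{\left(o \right)} = - \frac{19}{3} - 2 o^{3}$ ($y{\left(o \right)} = -8 - \left(- \frac{2}{3} - 1 + 2 o^{3}\right) = -8 - \left(- \frac{5}{3} + 2 o^{3}\right) = - \frac{19}{3} - 2 o^{3}$)
$S{\left(J \right)} = \frac{1}{-56 + J}$
$\frac{1}{S{\left(0 \right)} + y{\left(68 \right)}} = \frac{1}{\frac{1}{-56 + 0} - \left(\frac{19}{3} + 2 \cdot 68^{3}\right)} = \frac{1}{\frac{1}{-56} - \frac{1886611}{3}} = \frac{1}{- \frac{1}{56} - \frac{1886611}{3}} = \frac{1}{- \frac{105650219}{168}} = - \frac{168}{105650219}$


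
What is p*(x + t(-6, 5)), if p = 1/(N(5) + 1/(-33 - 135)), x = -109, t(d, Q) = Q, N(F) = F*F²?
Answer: -17472/20999 ≈ -0.83204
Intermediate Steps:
N(F) = F³
p = 168/20999 (p = 1/(5³ + 1/(-33 - 135)) = 1/(125 + 1/(-168)) = 1/(125 - 1/168) = 1/(20999/168) = 168/20999 ≈ 0.0080004)
p*(x + t(-6, 5)) = 168*(-109 + 5)/20999 = (168/20999)*(-104) = -17472/20999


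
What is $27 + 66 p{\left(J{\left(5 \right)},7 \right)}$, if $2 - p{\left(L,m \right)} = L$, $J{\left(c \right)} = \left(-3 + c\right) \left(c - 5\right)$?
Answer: $159$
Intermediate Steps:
$J{\left(c \right)} = \left(-5 + c\right) \left(-3 + c\right)$ ($J{\left(c \right)} = \left(-3 + c\right) \left(-5 + c\right) = \left(-5 + c\right) \left(-3 + c\right)$)
$p{\left(L,m \right)} = 2 - L$
$27 + 66 p{\left(J{\left(5 \right)},7 \right)} = 27 + 66 \left(2 - \left(15 + 5^{2} - 40\right)\right) = 27 + 66 \left(2 - \left(15 + 25 - 40\right)\right) = 27 + 66 \left(2 - 0\right) = 27 + 66 \left(2 + 0\right) = 27 + 66 \cdot 2 = 27 + 132 = 159$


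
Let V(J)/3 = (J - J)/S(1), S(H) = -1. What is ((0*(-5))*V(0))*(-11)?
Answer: 0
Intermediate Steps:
V(J) = 0 (V(J) = 3*((J - J)/(-1)) = 3*(0*(-1)) = 3*0 = 0)
((0*(-5))*V(0))*(-11) = ((0*(-5))*0)*(-11) = (0*0)*(-11) = 0*(-11) = 0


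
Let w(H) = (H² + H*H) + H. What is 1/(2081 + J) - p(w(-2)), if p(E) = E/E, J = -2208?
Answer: -128/127 ≈ -1.0079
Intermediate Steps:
w(H) = H + 2*H² (w(H) = (H² + H²) + H = 2*H² + H = H + 2*H²)
p(E) = 1
1/(2081 + J) - p(w(-2)) = 1/(2081 - 2208) - 1*1 = 1/(-127) - 1 = -1/127 - 1 = -128/127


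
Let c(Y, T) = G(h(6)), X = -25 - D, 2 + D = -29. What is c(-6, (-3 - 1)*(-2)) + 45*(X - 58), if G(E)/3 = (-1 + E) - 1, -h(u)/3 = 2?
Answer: -2364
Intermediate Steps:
h(u) = -6 (h(u) = -3*2 = -6)
D = -31 (D = -2 - 29 = -31)
X = 6 (X = -25 - 1*(-31) = -25 + 31 = 6)
G(E) = -6 + 3*E (G(E) = 3*((-1 + E) - 1) = 3*(-2 + E) = -6 + 3*E)
c(Y, T) = -24 (c(Y, T) = -6 + 3*(-6) = -6 - 18 = -24)
c(-6, (-3 - 1)*(-2)) + 45*(X - 58) = -24 + 45*(6 - 58) = -24 + 45*(-52) = -24 - 2340 = -2364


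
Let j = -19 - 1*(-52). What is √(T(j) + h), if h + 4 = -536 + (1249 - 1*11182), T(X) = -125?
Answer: I*√10598 ≈ 102.95*I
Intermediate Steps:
j = 33 (j = -19 + 52 = 33)
h = -10473 (h = -4 + (-536 + (1249 - 1*11182)) = -4 + (-536 + (1249 - 11182)) = -4 + (-536 - 9933) = -4 - 10469 = -10473)
√(T(j) + h) = √(-125 - 10473) = √(-10598) = I*√10598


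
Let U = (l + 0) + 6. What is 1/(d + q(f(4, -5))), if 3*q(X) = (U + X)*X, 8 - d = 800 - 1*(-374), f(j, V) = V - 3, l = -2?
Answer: -3/3466 ≈ -0.00086555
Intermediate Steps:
f(j, V) = -3 + V
U = 4 (U = (-2 + 0) + 6 = -2 + 6 = 4)
d = -1166 (d = 8 - (800 - 1*(-374)) = 8 - (800 + 374) = 8 - 1*1174 = 8 - 1174 = -1166)
q(X) = X*(4 + X)/3 (q(X) = ((4 + X)*X)/3 = (X*(4 + X))/3 = X*(4 + X)/3)
1/(d + q(f(4, -5))) = 1/(-1166 + (-3 - 5)*(4 + (-3 - 5))/3) = 1/(-1166 + (⅓)*(-8)*(4 - 8)) = 1/(-1166 + (⅓)*(-8)*(-4)) = 1/(-1166 + 32/3) = 1/(-3466/3) = -3/3466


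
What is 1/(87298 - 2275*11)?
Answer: 1/62273 ≈ 1.6058e-5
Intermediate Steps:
1/(87298 - 2275*11) = 1/(87298 - 25025) = 1/62273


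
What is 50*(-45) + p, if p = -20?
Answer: -2270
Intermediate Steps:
50*(-45) + p = 50*(-45) - 20 = -2250 - 20 = -2270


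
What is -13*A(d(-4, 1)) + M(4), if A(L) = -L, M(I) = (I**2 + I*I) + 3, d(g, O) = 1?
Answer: 48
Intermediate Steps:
M(I) = 3 + 2*I**2 (M(I) = (I**2 + I**2) + 3 = 2*I**2 + 3 = 3 + 2*I**2)
-13*A(d(-4, 1)) + M(4) = -(-13) + (3 + 2*4**2) = -13*(-1) + (3 + 2*16) = 13 + (3 + 32) = 13 + 35 = 48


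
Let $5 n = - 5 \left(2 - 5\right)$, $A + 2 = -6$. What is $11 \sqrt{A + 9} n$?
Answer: $33$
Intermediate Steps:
$A = -8$ ($A = -2 - 6 = -8$)
$n = 3$ ($n = \frac{\left(-5\right) \left(2 - 5\right)}{5} = \frac{\left(-5\right) \left(-3\right)}{5} = \frac{1}{5} \cdot 15 = 3$)
$11 \sqrt{A + 9} n = 11 \sqrt{-8 + 9} \cdot 3 = 11 \sqrt{1} \cdot 3 = 11 \cdot 1 \cdot 3 = 11 \cdot 3 = 33$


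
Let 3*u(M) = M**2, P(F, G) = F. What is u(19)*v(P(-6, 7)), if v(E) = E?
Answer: -722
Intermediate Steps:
u(M) = M**2/3
u(19)*v(P(-6, 7)) = ((1/3)*19**2)*(-6) = ((1/3)*361)*(-6) = (361/3)*(-6) = -722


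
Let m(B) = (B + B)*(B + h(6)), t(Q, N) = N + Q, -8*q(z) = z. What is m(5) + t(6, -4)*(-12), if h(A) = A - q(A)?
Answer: 187/2 ≈ 93.500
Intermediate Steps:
q(z) = -z/8
h(A) = 9*A/8 (h(A) = A - (-1)*A/8 = A + A/8 = 9*A/8)
m(B) = 2*B*(27/4 + B) (m(B) = (B + B)*(B + (9/8)*6) = (2*B)*(B + 27/4) = (2*B)*(27/4 + B) = 2*B*(27/4 + B))
m(5) + t(6, -4)*(-12) = (½)*5*(27 + 4*5) + (-4 + 6)*(-12) = (½)*5*(27 + 20) + 2*(-12) = (½)*5*47 - 24 = 235/2 - 24 = 187/2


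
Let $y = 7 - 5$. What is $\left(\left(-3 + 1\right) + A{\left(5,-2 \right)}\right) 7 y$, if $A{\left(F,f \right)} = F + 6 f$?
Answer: $-126$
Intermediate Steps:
$y = 2$ ($y = 7 - 5 = 2$)
$\left(\left(-3 + 1\right) + A{\left(5,-2 \right)}\right) 7 y = \left(\left(-3 + 1\right) + \left(5 + 6 \left(-2\right)\right)\right) 7 \cdot 2 = \left(-2 + \left(5 - 12\right)\right) 7 \cdot 2 = \left(-2 - 7\right) 7 \cdot 2 = \left(-9\right) 7 \cdot 2 = \left(-63\right) 2 = -126$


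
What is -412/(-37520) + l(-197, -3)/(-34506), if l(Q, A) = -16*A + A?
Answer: 174001/17981460 ≈ 0.0096767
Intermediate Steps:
l(Q, A) = -15*A
-412/(-37520) + l(-197, -3)/(-34506) = -412/(-37520) - 15*(-3)/(-34506) = -412*(-1/37520) + 45*(-1/34506) = 103/9380 - 5/3834 = 174001/17981460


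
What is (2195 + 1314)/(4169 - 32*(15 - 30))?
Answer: 3509/4649 ≈ 0.75479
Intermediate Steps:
(2195 + 1314)/(4169 - 32*(15 - 30)) = 3509/(4169 - 32*(-15)) = 3509/(4169 + 480) = 3509/4649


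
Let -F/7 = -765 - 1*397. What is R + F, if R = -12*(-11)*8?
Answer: 9190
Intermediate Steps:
R = 1056 (R = 132*8 = 1056)
F = 8134 (F = -7*(-765 - 1*397) = -7*(-765 - 397) = -7*(-1162) = 8134)
R + F = 1056 + 8134 = 9190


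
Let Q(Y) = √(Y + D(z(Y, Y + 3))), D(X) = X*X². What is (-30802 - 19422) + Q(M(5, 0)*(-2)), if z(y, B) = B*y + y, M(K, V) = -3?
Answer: -50224 + √216006 ≈ -49759.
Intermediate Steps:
z(y, B) = y + B*y
D(X) = X³
Q(Y) = √(Y + Y³*(4 + Y)³) (Q(Y) = √(Y + (Y*(1 + (Y + 3)))³) = √(Y + (Y*(1 + (3 + Y)))³) = √(Y + (Y*(4 + Y))³) = √(Y + Y³*(4 + Y)³))
(-30802 - 19422) + Q(M(5, 0)*(-2)) = (-30802 - 19422) + √(-3*(-2) + (-3*(-2))³*(4 - 3*(-2))³) = -50224 + √(6 + 6³*(4 + 6)³) = -50224 + √(6 + 216*10³) = -50224 + √(6 + 216*1000) = -50224 + √(6 + 216000) = -50224 + √216006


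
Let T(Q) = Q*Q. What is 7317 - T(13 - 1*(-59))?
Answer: 2133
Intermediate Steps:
T(Q) = Q**2
7317 - T(13 - 1*(-59)) = 7317 - (13 - 1*(-59))**2 = 7317 - (13 + 59)**2 = 7317 - 1*72**2 = 7317 - 1*5184 = 7317 - 5184 = 2133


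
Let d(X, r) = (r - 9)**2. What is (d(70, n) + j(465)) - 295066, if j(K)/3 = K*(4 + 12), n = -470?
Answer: -43305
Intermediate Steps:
j(K) = 48*K (j(K) = 3*(K*(4 + 12)) = 3*(K*16) = 3*(16*K) = 48*K)
d(X, r) = (-9 + r)**2
(d(70, n) + j(465)) - 295066 = ((-9 - 470)**2 + 48*465) - 295066 = ((-479)**2 + 22320) - 295066 = (229441 + 22320) - 295066 = 251761 - 295066 = -43305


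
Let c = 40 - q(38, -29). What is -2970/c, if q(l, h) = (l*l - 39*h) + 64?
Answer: 2970/2599 ≈ 1.1427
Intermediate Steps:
q(l, h) = 64 + l**2 - 39*h (q(l, h) = (l**2 - 39*h) + 64 = 64 + l**2 - 39*h)
c = -2599 (c = 40 - (64 + 38**2 - 39*(-29)) = 40 - (64 + 1444 + 1131) = 40 - 1*2639 = 40 - 2639 = -2599)
-2970/c = -2970/(-2599) = -2970*(-1/2599) = 2970/2599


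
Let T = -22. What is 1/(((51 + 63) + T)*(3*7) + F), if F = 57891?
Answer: 1/59823 ≈ 1.6716e-5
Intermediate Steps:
1/(((51 + 63) + T)*(3*7) + F) = 1/(((51 + 63) - 22)*(3*7) + 57891) = 1/((114 - 22)*21 + 57891) = 1/(92*21 + 57891) = 1/(1932 + 57891) = 1/59823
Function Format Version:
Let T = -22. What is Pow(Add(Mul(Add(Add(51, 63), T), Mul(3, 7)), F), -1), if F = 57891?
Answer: Rational(1, 59823) ≈ 1.6716e-5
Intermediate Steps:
Pow(Add(Mul(Add(Add(51, 63), T), Mul(3, 7)), F), -1) = Pow(Add(Mul(Add(Add(51, 63), -22), Mul(3, 7)), 57891), -1) = Pow(Add(Mul(Add(114, -22), 21), 57891), -1) = Pow(Add(Mul(92, 21), 57891), -1) = Pow(Add(1932, 57891), -1) = Pow(59823, -1) = Rational(1, 59823)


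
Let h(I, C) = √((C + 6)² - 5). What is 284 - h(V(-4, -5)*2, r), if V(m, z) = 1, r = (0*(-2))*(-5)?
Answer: 284 - √31 ≈ 278.43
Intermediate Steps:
r = 0 (r = 0*(-5) = 0)
h(I, C) = √(-5 + (6 + C)²) (h(I, C) = √((6 + C)² - 5) = √(-5 + (6 + C)²))
284 - h(V(-4, -5)*2, r) = 284 - √(-5 + (6 + 0)²) = 284 - √(-5 + 6²) = 284 - √(-5 + 36) = 284 - √31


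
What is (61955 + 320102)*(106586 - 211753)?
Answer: -40179788519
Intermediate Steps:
(61955 + 320102)*(106586 - 211753) = 382057*(-105167) = -40179788519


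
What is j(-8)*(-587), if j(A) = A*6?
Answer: 28176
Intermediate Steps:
j(A) = 6*A
j(-8)*(-587) = (6*(-8))*(-587) = -48*(-587) = 28176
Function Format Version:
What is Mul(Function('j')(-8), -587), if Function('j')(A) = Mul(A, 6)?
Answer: 28176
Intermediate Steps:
Function('j')(A) = Mul(6, A)
Mul(Function('j')(-8), -587) = Mul(Mul(6, -8), -587) = Mul(-48, -587) = 28176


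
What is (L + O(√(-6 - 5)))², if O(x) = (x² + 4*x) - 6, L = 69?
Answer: 2528 + 416*I*√11 ≈ 2528.0 + 1379.7*I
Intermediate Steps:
O(x) = -6 + x² + 4*x
(L + O(√(-6 - 5)))² = (69 + (-6 + (√(-6 - 5))² + 4*√(-6 - 5)))² = (69 + (-6 + (√(-11))² + 4*√(-11)))² = (69 + (-6 + (I*√11)² + 4*(I*√11)))² = (69 + (-6 - 11 + 4*I*√11))² = (69 + (-17 + 4*I*√11))² = (52 + 4*I*√11)²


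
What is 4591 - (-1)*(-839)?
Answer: 3752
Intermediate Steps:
4591 - (-1)*(-839) = 4591 - 1*839 = 4591 - 839 = 3752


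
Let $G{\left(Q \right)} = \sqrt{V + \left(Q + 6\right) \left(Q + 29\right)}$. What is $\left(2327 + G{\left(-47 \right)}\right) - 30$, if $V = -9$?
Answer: $2324$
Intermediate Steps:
$G{\left(Q \right)} = \sqrt{-9 + \left(6 + Q\right) \left(29 + Q\right)}$ ($G{\left(Q \right)} = \sqrt{-9 + \left(Q + 6\right) \left(Q + 29\right)} = \sqrt{-9 + \left(6 + Q\right) \left(29 + Q\right)}$)
$\left(2327 + G{\left(-47 \right)}\right) - 30 = \left(2327 + \sqrt{165 + \left(-47\right)^{2} + 35 \left(-47\right)}\right) - 30 = \left(2327 + \sqrt{165 + 2209 - 1645}\right) - 30 = \left(2327 + \sqrt{729}\right) - 30 = \left(2327 + 27\right) - 30 = 2354 - 30 = 2324$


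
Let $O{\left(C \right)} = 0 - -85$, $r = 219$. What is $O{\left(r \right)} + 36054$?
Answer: $36139$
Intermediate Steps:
$O{\left(C \right)} = 85$ ($O{\left(C \right)} = 0 + 85 = 85$)
$O{\left(r \right)} + 36054 = 85 + 36054 = 36139$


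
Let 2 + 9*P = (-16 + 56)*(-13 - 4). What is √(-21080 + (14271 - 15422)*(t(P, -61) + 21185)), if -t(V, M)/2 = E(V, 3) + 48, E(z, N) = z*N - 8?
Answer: I*√223526307/3 ≈ 4983.6*I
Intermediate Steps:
E(z, N) = -8 + N*z (E(z, N) = N*z - 8 = -8 + N*z)
P = -682/9 (P = -2/9 + ((-16 + 56)*(-13 - 4))/9 = -2/9 + (40*(-17))/9 = -2/9 + (⅑)*(-680) = -2/9 - 680/9 = -682/9 ≈ -75.778)
t(V, M) = -80 - 6*V (t(V, M) = -2*((-8 + 3*V) + 48) = -2*(40 + 3*V) = -80 - 6*V)
√(-21080 + (14271 - 15422)*(t(P, -61) + 21185)) = √(-21080 + (14271 - 15422)*((-80 - 6*(-682/9)) + 21185)) = √(-21080 - 1151*((-80 + 1364/3) + 21185)) = √(-21080 - 1151*(1124/3 + 21185)) = √(-21080 - 1151*64679/3) = √(-21080 - 74445529/3) = √(-74508769/3) = I*√223526307/3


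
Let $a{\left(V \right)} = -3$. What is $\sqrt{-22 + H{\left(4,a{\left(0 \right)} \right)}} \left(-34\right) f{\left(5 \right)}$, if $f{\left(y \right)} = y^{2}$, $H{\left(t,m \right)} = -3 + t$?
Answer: $- 850 i \sqrt{21} \approx - 3895.2 i$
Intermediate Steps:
$\sqrt{-22 + H{\left(4,a{\left(0 \right)} \right)}} \left(-34\right) f{\left(5 \right)} = \sqrt{-22 + \left(-3 + 4\right)} \left(-34\right) 5^{2} = \sqrt{-22 + 1} \left(-34\right) 25 = \sqrt{-21} \left(-34\right) 25 = i \sqrt{21} \left(-34\right) 25 = - 34 i \sqrt{21} \cdot 25 = - 850 i \sqrt{21}$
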